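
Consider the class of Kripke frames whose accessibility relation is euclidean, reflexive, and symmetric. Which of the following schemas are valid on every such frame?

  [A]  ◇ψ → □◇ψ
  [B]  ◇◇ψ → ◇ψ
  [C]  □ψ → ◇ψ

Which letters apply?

A relation that is euclidean, reflexive, and symmetric is also serial and transitive.
(A) ◇ψ → □◇ψ is axiom 5; it is valid on a frame exactly when R is euclidean. Every such R is euclidean, so valid.
(B) ◇◇ψ → ◇ψ is the dual of axiom 4; it is valid on a frame exactly when R is transitive. Every such R is transitive, so valid.
(C) axiom D: valid iff R is serial. Every such R is serial — valid.

A, B, C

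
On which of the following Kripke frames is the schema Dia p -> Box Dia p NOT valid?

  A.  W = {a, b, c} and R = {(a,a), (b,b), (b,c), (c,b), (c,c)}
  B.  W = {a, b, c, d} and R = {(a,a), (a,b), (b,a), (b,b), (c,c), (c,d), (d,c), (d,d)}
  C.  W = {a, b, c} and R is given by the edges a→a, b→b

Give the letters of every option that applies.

The schema Dia p -> Box Dia p is axiom 5; it is valid on a frame iff R is euclidean.
(A) R is euclidean (any two R-successors of the same world are R-related), so the schema is valid here.
(B) R is euclidean (any two R-successors of the same world are R-related), so the schema is valid here.
(C) R is euclidean (any two R-successors of the same world are R-related), so the schema is valid here.

none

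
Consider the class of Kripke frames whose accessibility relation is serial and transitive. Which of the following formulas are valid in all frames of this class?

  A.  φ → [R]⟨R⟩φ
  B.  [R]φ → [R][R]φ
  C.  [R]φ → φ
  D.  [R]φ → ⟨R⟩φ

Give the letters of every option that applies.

B, D

(A) φ → [R]⟨R⟩φ is axiom B; it is valid on a frame exactly when R is symmetric. Such an R need not be symmetric, so not valid.
(B) [R]φ → [R][R]φ is axiom 4, which corresponds to transitivity. Every such R is transitive — valid.
(C) [R]φ → φ is axiom T, which corresponds to reflexivity. Such an R need not be reflexive — not valid.
(D) [R]φ → ⟨R⟩φ (axiom D) characterises the serial frames. Every such R is serial — valid.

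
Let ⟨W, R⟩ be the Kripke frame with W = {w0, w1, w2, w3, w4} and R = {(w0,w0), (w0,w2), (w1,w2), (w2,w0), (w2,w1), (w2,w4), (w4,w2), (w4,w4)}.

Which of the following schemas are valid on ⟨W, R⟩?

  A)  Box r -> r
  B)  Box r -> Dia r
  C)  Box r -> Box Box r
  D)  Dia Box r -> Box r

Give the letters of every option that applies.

none

R is not reflexive: not w1 R w1.
R is not transitive: w0 R w2 and w2 R w1 but not w0 R w1.
R is not euclidean: w2 R w0 and w2 R w1 but not w0 R w1.
R is not serial: w3 has no R-successor.
(A) axiom T: valid iff R is reflexive. R is not reflexive — not valid.
(B) Box r -> Dia r (axiom D) characterises the serial frames. R is not serial — not valid.
(C) axiom 4: valid iff R is transitive. R is not transitive — not valid.
(D) Dia Box r -> Box r (the dual of axiom 5) characterises the euclidean frames. R is not euclidean — not valid.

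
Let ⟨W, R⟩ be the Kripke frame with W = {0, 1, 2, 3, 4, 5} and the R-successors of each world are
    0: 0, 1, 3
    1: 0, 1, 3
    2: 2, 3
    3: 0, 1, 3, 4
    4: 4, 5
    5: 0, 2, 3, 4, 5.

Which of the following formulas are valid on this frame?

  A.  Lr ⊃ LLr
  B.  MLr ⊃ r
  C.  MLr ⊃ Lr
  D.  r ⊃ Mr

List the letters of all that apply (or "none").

R is reflexive: each world relates to itself.
R is not symmetric: 2 R 3 but not 3 R 2.
R is not transitive: 0 R 3 and 3 R 4 but not 0 R 4.
R is not euclidean: 2 R 3 and 2 R 2 but not 3 R 2.
(A) Lr ⊃ LLr is axiom 4, which corresponds to transitivity. R is not transitive — not valid.
(B) the dual of axiom B: valid iff R is symmetric. R is not symmetric — not valid.
(C) MLr ⊃ Lr (the dual of axiom 5) characterises the euclidean frames. R is not euclidean — not valid.
(D) r ⊃ Mr is the dual of axiom T, which corresponds to reflexivity. R is reflexive — valid.

D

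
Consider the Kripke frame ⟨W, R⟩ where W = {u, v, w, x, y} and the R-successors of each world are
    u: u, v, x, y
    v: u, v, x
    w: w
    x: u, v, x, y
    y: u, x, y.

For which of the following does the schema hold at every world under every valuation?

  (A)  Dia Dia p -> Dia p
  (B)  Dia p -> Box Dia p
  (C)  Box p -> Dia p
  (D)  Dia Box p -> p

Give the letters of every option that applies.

C, D

R is symmetric: every R-edge is matched by its reverse.
R is not transitive: v R u and u R y but not v R y.
R is not euclidean: u R v and u R y but not v R y.
R is serial: every world has an R-successor.
(A) Dia Dia p -> Dia p is the dual of axiom 4; it is valid on a frame exactly when R is transitive. R is not transitive, so not valid.
(B) axiom 5: valid iff R is euclidean. R is not euclidean — not valid.
(C) Box p -> Dia p (axiom D) characterises the serial frames. R is serial — valid.
(D) Dia Box p -> p is the dual of axiom B; it is valid on a frame exactly when R is symmetric. R is symmetric, so valid.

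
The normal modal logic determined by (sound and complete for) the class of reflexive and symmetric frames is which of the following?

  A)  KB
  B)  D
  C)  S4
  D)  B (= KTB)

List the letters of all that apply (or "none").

(A) KB is determined by the class of symmetric frames.
(B) D is determined by the class of serial frames.
(C) S4 is determined by the class of reflexive and transitive frames.
(D) B (= KTB) is determined by exactly this class.

D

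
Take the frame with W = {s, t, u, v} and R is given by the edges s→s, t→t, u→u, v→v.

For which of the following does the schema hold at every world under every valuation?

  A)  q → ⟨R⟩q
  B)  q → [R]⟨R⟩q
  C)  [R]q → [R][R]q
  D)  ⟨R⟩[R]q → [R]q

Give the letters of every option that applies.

A, B, C, D

R is reflexive: each world relates to itself.
R is symmetric: every R-edge is matched by its reverse.
R is transitive: R is closed under composition.
R is euclidean: any two R-successors of the same world are R-related.
(A) the dual of axiom T: valid iff R is reflexive. R is reflexive — valid.
(B) q → [R]⟨R⟩q is axiom B; it is valid on a frame exactly when R is symmetric. R is symmetric, so valid.
(C) [R]q → [R][R]q (axiom 4) characterises the transitive frames. R is transitive — valid.
(D) ⟨R⟩[R]q → [R]q is the dual of axiom 5, which corresponds to the euclidean property. R is euclidean — valid.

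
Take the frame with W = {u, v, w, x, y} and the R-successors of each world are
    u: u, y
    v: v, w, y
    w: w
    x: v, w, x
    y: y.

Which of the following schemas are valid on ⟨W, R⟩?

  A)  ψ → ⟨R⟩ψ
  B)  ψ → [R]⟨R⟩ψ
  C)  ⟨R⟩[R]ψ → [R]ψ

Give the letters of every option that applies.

A

R is reflexive: each world relates to itself.
R is not symmetric: u R y but not y R u.
R is not euclidean: u R y and u R u but not y R u.
(A) ψ → ⟨R⟩ψ (the dual of axiom T) characterises the reflexive frames. R is reflexive — valid.
(B) ψ → [R]⟨R⟩ψ (axiom B) characterises the symmetric frames. R is not symmetric — not valid.
(C) the dual of axiom 5: valid iff R is euclidean. R is not euclidean — not valid.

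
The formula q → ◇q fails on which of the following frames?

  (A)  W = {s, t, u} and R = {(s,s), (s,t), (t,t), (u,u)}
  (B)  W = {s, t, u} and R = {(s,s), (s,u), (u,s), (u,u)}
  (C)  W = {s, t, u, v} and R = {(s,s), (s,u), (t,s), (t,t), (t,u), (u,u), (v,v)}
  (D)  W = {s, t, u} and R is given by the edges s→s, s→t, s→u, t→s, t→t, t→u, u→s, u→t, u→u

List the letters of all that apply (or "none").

B

The schema q → ◇q is the dual of axiom T; it is valid on a frame iff R is reflexive.
(A) R is reflexive (each world relates to itself), so the schema is valid here.
(B) R is not reflexive (not t R t), so the schema fails here.
(C) R is reflexive (each world relates to itself), so the schema is valid here.
(D) R is reflexive (each world relates to itself), so the schema is valid here.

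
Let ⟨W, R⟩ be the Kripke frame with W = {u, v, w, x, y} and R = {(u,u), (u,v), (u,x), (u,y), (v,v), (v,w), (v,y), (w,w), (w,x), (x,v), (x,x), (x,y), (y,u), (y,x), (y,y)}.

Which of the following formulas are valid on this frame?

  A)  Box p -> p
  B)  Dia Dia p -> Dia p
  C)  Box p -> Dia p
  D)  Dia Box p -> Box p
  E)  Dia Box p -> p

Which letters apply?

A, C

R is reflexive: each world relates to itself.
R is not symmetric: u R v but not v R u.
R is not transitive: u R v and v R w but not u R w.
R is not euclidean: u R v and u R u but not v R u.
R is serial: every world has an R-successor.
(A) axiom T: valid iff R is reflexive. R is reflexive — valid.
(B) Dia Dia p -> Dia p is the dual of axiom 4, which corresponds to transitivity. R is not transitive — not valid.
(C) Box p -> Dia p is axiom D; it is valid on a frame exactly when R is serial. R is serial, so valid.
(D) Dia Box p -> Box p is the dual of axiom 5, which corresponds to the euclidean property. R is not euclidean — not valid.
(E) the dual of axiom B: valid iff R is symmetric. R is not symmetric — not valid.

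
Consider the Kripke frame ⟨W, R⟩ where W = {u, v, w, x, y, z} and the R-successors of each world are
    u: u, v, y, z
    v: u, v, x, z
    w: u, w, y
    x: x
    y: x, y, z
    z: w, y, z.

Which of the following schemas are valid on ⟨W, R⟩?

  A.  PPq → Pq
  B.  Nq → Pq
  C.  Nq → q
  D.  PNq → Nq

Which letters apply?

B, C

R is reflexive: each world relates to itself.
R is not transitive: u R v and v R x but not u R x.
R is not euclidean: u R v and u R y but not v R y.
R is serial: every world has an R-successor.
(A) PPq → Pq (the dual of axiom 4) characterises the transitive frames. R is not transitive — not valid.
(B) Nq → Pq is axiom D, which corresponds to seriality. R is serial — valid.
(C) Nq → q is axiom T, which corresponds to reflexivity. R is reflexive — valid.
(D) the dual of axiom 5: valid iff R is euclidean. R is not euclidean — not valid.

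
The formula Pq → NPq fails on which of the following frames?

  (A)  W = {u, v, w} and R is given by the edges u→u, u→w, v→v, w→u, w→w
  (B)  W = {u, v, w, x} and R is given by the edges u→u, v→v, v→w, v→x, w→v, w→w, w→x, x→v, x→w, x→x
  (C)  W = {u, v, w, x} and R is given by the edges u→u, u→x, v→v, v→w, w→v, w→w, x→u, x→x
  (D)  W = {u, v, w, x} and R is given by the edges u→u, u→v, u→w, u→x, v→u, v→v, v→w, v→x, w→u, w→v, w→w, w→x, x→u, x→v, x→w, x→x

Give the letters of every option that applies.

none

The schema Pq → NPq is axiom 5; it is valid on a frame iff R is euclidean.
(A) R is euclidean (any two R-successors of the same world are R-related), so the schema is valid here.
(B) R is euclidean (any two R-successors of the same world are R-related), so the schema is valid here.
(C) R is euclidean (any two R-successors of the same world are R-related), so the schema is valid here.
(D) R is euclidean (any two R-successors of the same world are R-related), so the schema is valid here.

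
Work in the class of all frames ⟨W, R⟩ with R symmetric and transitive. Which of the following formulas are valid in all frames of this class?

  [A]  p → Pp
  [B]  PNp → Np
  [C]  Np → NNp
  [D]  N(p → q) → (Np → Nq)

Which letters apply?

A symmetric transitive relation is euclidean (uRv and uRw give vRu by symmetry, then vRw by transitivity).
(A) p → Pp is the dual of axiom T, which corresponds to reflexivity. Such an R need not be reflexive — not valid.
(B) PNp → Np is the dual of axiom 5; it is valid on a frame exactly when R is euclidean. Every such R is euclidean, so valid.
(C) axiom 4: valid iff R is transitive. Every such R is transitive — valid.
(D) N(p → q) → (Np → Nq) is axiom K, valid on every Kripke frame — valid.

B, C, D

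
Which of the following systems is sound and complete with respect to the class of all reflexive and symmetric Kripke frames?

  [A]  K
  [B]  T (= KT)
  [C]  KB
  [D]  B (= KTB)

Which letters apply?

(A) K is determined by the class of arbitrary frames.
(B) T (= KT) is determined by the class of reflexive frames.
(C) KB is determined by the class of symmetric frames.
(D) B (= KTB) is determined by exactly this class.

D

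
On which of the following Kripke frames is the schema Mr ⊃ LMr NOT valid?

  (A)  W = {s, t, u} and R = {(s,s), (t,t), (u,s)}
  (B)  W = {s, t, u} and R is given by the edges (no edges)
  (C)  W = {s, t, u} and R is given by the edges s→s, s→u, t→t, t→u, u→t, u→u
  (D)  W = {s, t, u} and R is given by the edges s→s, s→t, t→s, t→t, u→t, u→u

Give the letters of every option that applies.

C, D

The schema Mr ⊃ LMr is axiom 5; it is valid on a frame iff R is euclidean.
(A) R is euclidean (any two R-successors of the same world are R-related), so the schema is valid here.
(B) R is euclidean (any two R-successors of the same world are R-related), so the schema is valid here.
(C) R is not euclidean (s R u and s R s but not u R s), so the schema fails here.
(D) R is not euclidean (u R t and u R u but not t R u), so the schema fails here.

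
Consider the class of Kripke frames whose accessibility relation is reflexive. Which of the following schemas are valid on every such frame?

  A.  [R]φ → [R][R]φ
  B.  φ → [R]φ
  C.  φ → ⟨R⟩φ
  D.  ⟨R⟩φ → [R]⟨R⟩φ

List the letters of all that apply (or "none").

C

A reflexive relation is serial.
(A) [R]φ → [R][R]φ is axiom 4; it is valid on a frame exactly when R is transitive. Such an R need not be transitive, so not valid.
(B) φ → [R]φ (equivalent to ◇p→p) corresponds to R being a subset of the identity. Such an R need not be a subset of the identity, so not valid.
(C) the dual of axiom T: valid iff R is reflexive. Every such R is reflexive — valid.
(D) ⟨R⟩φ → [R]⟨R⟩φ (axiom 5) characterises the euclidean frames. Such an R need not be euclidean — not valid.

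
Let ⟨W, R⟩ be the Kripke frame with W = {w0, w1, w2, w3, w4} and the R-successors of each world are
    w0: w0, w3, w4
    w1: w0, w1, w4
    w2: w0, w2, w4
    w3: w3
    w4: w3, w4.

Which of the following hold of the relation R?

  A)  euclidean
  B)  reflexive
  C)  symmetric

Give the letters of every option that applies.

B

(A) not euclidean: w0 R w3 and w0 R w0 but not w3 R w0.
(B) reflexive: each world relates to itself.
(C) not symmetric: w0 R w3 but not w3 R w0.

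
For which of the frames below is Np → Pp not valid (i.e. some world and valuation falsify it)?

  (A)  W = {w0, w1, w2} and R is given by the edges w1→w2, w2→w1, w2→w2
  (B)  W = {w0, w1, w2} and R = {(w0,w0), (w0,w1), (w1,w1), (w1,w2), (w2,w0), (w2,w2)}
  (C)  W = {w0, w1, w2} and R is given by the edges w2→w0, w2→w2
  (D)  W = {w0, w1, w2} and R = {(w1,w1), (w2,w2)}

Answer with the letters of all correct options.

The schema Np → Pp is axiom D; it is valid on a frame iff R is serial.
(A) R is not serial (w0 has no R-successor), so the schema fails here.
(B) R is serial (every world has an R-successor), so the schema is valid here.
(C) R is not serial (w0 has no R-successor), so the schema fails here.
(D) R is not serial (w0 has no R-successor), so the schema fails here.

A, C, D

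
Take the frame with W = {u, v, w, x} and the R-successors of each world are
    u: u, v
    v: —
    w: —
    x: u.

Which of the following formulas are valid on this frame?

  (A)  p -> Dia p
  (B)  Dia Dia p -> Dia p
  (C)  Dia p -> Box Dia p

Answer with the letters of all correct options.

none

R is not reflexive: not v R v.
R is not transitive: x R u and u R v but not x R v.
R is not euclidean: u R v and u R u but not v R u.
(A) p -> Dia p (the dual of axiom T) characterises the reflexive frames. R is not reflexive — not valid.
(B) Dia Dia p -> Dia p is the dual of axiom 4, which corresponds to transitivity. R is not transitive — not valid.
(C) Dia p -> Box Dia p (axiom 5) characterises the euclidean frames. R is not euclidean — not valid.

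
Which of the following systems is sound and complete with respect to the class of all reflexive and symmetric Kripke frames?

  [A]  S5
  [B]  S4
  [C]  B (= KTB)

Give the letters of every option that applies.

(A) S5 is determined by the class of reflexive, symmetric, and transitive frames.
(B) S4 is determined by the class of reflexive and transitive frames.
(C) B (= KTB) is determined by exactly this class.

C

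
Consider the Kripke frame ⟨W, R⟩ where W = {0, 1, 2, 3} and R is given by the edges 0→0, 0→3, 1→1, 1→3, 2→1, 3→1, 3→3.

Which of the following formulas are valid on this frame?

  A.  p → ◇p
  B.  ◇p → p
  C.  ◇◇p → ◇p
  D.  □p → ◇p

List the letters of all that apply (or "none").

D

R is not reflexive: not 2 R 2.
R is not transitive: 0 R 3 and 3 R 1 but not 0 R 1.
R is serial: every world has an R-successor.
R is not a subset of the identity: 0 R 3 with 0 ≠ 3.
(A) p → ◇p (the dual of axiom T) characterises the reflexive frames. R is not reflexive — not valid.
(B) ◇p → p is the converse of T; it holds exactly when R ⊆ identity. Here R ⊄ identity — not valid.
(C) ◇◇p → ◇p (the dual of axiom 4) characterises the transitive frames. R is not transitive — not valid.
(D) axiom D: valid iff R is serial. R is serial — valid.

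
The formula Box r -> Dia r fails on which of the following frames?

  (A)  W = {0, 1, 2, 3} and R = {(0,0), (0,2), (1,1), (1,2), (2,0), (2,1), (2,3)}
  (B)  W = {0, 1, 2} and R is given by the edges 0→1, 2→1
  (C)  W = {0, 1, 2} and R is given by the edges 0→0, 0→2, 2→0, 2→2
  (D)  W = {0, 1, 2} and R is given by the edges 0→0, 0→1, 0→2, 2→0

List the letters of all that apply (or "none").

The schema Box r -> Dia r is axiom D; it is valid on a frame iff R is serial.
(A) R is not serial (3 has no R-successor), so the schema fails here.
(B) R is not serial (1 has no R-successor), so the schema fails here.
(C) R is not serial (1 has no R-successor), so the schema fails here.
(D) R is not serial (1 has no R-successor), so the schema fails here.

A, B, C, D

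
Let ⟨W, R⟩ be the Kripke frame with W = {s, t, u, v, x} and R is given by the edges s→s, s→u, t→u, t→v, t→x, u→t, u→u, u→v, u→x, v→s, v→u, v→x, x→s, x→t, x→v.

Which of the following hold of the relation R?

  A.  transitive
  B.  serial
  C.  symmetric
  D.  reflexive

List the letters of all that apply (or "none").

(A) not transitive: s R u and u R t but not s R t.
(B) serial: every world has an R-successor.
(C) not symmetric: s R u but not u R s.
(D) not reflexive: not t R t.

B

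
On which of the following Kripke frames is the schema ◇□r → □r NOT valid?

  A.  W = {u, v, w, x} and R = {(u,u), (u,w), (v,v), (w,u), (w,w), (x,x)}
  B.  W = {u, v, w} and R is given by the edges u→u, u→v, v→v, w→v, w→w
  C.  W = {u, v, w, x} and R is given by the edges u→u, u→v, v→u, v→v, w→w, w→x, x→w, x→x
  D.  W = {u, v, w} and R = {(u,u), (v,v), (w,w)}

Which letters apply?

The schema ◇□r → □r is the dual of axiom 5; it is valid on a frame iff R is euclidean.
(A) R is euclidean (any two R-successors of the same world are R-related), so the schema is valid here.
(B) R is not euclidean (u R v and u R u but not v R u), so the schema fails here.
(C) R is euclidean (any two R-successors of the same world are R-related), so the schema is valid here.
(D) R is euclidean (any two R-successors of the same world are R-related), so the schema is valid here.

B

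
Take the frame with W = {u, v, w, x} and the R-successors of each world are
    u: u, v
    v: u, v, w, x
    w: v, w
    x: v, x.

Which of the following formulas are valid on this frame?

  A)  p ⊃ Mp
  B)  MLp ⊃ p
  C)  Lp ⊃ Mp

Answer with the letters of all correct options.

A, B, C

R is reflexive: each world relates to itself.
R is symmetric: every R-edge is matched by its reverse.
R is serial: every world has an R-successor.
(A) p ⊃ Mp is the dual of axiom T, which corresponds to reflexivity. R is reflexive — valid.
(B) the dual of axiom B: valid iff R is symmetric. R is symmetric — valid.
(C) Lp ⊃ Mp is axiom D, which corresponds to seriality. R is serial — valid.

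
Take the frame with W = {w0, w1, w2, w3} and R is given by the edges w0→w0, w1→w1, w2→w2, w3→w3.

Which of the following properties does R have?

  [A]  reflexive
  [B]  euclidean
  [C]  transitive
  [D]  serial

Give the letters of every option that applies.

(A) reflexive: each world relates to itself.
(B) euclidean: any two R-successors of the same world are R-related.
(C) transitive: R is closed under composition.
(D) serial: every world has an R-successor.

A, B, C, D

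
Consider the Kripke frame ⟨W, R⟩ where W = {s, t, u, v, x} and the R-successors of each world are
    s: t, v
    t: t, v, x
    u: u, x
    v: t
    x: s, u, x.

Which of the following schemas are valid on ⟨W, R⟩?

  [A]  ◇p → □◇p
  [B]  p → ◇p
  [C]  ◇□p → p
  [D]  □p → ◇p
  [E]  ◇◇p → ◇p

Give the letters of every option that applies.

R is not reflexive: not s R s.
R is not symmetric: s R t but not t R s.
R is not transitive: s R t and t R x but not s R x.
R is not euclidean: t R v and t R x but not v R x.
R is serial: every world has an R-successor.
(A) ◇p → □◇p (axiom 5) characterises the euclidean frames. R is not euclidean — not valid.
(B) the dual of axiom T: valid iff R is reflexive. R is not reflexive — not valid.
(C) ◇□p → p (the dual of axiom B) characterises the symmetric frames. R is not symmetric — not valid.
(D) □p → ◇p (axiom D) characterises the serial frames. R is serial — valid.
(E) ◇◇p → ◇p is the dual of axiom 4, which corresponds to transitivity. R is not transitive — not valid.

D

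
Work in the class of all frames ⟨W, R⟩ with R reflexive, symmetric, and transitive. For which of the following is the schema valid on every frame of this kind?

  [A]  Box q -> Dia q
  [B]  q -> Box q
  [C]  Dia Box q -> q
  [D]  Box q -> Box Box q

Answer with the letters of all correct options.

A, C, D

A relation that is reflexive, symmetric, and transitive is also euclidean and serial.
(A) Box q -> Dia q (axiom D) characterises the serial frames. Every such R is serial — valid.
(B) q -> Box q (equivalent to ◇p→p) corresponds to R being a subset of the identity. Such an R need not be a subset of the identity, so not valid.
(C) Dia Box q -> q is the dual of axiom B, which corresponds to symmetry. Every such R is symmetric — valid.
(D) Box q -> Box Box q is axiom 4; it is valid on a frame exactly when R is transitive. Every such R is transitive, so valid.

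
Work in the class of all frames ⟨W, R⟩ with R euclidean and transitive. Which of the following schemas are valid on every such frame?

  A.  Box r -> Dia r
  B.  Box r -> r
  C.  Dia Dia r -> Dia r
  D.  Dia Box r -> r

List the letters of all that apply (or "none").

C

(A) Box r -> Dia r is axiom D, which corresponds to seriality. Such an R need not be serial — not valid.
(B) Box r -> r is axiom T, which corresponds to reflexivity. Such an R need not be reflexive — not valid.
(C) Dia Dia r -> Dia r is the dual of axiom 4; it is valid on a frame exactly when R is transitive. Every such R is transitive, so valid.
(D) the dual of axiom B: valid iff R is symmetric. Such an R need not be symmetric — not valid.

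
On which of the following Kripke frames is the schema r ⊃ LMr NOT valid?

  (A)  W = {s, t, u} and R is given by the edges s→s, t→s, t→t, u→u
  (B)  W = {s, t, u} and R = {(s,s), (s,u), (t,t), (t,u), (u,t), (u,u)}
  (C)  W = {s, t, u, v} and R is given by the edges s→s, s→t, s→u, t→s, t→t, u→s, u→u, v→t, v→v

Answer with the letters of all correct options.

The schema r ⊃ LMr is axiom B; it is valid on a frame iff R is symmetric.
(A) R is not symmetric (t R s but not s R t), so the schema fails here.
(B) R is not symmetric (s R u but not u R s), so the schema fails here.
(C) R is not symmetric (v R t but not t R v), so the schema fails here.

A, B, C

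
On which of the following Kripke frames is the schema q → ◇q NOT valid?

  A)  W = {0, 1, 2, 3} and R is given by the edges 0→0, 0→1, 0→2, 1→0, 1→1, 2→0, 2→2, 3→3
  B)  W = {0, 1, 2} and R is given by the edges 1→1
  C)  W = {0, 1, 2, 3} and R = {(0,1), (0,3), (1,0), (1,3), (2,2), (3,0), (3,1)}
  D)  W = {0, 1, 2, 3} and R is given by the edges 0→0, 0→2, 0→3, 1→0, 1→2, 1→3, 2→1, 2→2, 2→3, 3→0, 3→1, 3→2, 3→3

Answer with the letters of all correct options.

B, C, D

The schema q → ◇q is the dual of axiom T; it is valid on a frame iff R is reflexive.
(A) R is reflexive (each world relates to itself), so the schema is valid here.
(B) R is not reflexive (not 0 R 0), so the schema fails here.
(C) R is not reflexive (not 0 R 0), so the schema fails here.
(D) R is not reflexive (not 1 R 1), so the schema fails here.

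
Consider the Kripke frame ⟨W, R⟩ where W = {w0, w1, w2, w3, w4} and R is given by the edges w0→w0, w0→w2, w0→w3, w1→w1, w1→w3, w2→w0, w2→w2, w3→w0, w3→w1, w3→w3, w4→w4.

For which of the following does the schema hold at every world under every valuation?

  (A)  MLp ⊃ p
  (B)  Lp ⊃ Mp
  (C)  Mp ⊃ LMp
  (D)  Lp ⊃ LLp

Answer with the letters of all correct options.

R is symmetric: every R-edge is matched by its reverse.
R is not transitive: w0 R w3 and w3 R w1 but not w0 R w1.
R is not euclidean: w0 R w2 and w0 R w3 but not w2 R w3.
R is serial: every world has an R-successor.
(A) MLp ⊃ p (the dual of axiom B) characterises the symmetric frames. R is symmetric — valid.
(B) Lp ⊃ Mp (axiom D) characterises the serial frames. R is serial — valid.
(C) axiom 5: valid iff R is euclidean. R is not euclidean — not valid.
(D) Lp ⊃ LLp is axiom 4, which corresponds to transitivity. R is not transitive — not valid.

A, B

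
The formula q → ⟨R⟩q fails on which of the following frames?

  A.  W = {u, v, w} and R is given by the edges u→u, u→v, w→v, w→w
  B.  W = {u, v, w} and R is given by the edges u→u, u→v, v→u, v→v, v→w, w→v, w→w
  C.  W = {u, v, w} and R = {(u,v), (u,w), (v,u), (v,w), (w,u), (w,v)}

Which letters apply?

A, C

The schema q → ⟨R⟩q is the dual of axiom T; it is valid on a frame iff R is reflexive.
(A) R is not reflexive (not v R v), so the schema fails here.
(B) R is reflexive (each world relates to itself), so the schema is valid here.
(C) R is not reflexive (not u R u), so the schema fails here.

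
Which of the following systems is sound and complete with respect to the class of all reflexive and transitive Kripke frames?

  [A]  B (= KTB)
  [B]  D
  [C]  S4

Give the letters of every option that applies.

(A) B (= KTB) is determined by the class of reflexive and symmetric frames.
(B) D is determined by the class of serial frames.
(C) S4 is determined by exactly this class.

C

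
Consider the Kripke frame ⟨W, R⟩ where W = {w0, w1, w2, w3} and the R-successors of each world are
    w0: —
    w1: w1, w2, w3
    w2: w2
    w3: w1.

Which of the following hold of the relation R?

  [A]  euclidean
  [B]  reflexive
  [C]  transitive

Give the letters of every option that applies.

none

(A) not euclidean: w1 R w2 and w1 R w1 but not w2 R w1.
(B) not reflexive: not w0 R w0.
(C) not transitive: w3 R w1 and w1 R w2 but not w3 R w2.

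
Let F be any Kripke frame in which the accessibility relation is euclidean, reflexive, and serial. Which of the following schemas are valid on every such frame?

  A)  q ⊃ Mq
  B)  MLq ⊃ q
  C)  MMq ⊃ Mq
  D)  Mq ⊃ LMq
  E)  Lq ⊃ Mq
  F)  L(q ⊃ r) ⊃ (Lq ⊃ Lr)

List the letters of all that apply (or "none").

A relation that is euclidean, reflexive, and serial is also symmetric and transitive.
(A) q ⊃ Mq is the dual of axiom T; it is valid on a frame exactly when R is reflexive. Every such R is reflexive, so valid.
(B) MLq ⊃ q (the dual of axiom B) characterises the symmetric frames. Every such R is symmetric — valid.
(C) the dual of axiom 4: valid iff R is transitive. Every such R is transitive — valid.
(D) Mq ⊃ LMq (axiom 5) characterises the euclidean frames. Every such R is euclidean — valid.
(E) axiom D: valid iff R is serial. Every such R is serial — valid.
(F) this is just K, valid on every normal frame.

A, B, C, D, E, F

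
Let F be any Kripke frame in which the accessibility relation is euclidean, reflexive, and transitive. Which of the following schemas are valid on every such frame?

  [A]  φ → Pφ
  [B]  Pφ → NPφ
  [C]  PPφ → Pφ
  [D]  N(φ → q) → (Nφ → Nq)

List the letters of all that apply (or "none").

A relation that is euclidean, reflexive, and transitive is also serial and symmetric.
(A) φ → Pφ is the dual of axiom T; it is valid on a frame exactly when R is reflexive. Every such R is reflexive, so valid.
(B) Pφ → NPφ is axiom 5; it is valid on a frame exactly when R is euclidean. Every such R is euclidean, so valid.
(C) PPφ → Pφ (the dual of axiom 4) characterises the transitive frames. Every such R is transitive — valid.
(D) N(φ → q) → (Nφ → Nq) is axiom K, valid on every Kripke frame — valid.

A, B, C, D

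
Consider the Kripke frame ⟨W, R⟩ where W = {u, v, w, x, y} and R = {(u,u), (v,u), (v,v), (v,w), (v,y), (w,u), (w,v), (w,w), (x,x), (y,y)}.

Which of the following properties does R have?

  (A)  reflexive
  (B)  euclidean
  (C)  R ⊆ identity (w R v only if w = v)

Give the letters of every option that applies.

(A) reflexive: each world relates to itself.
(B) not euclidean: v R u and v R v but not u R v.
(C) not ⊆ identity: v R u with v ≠ u.

A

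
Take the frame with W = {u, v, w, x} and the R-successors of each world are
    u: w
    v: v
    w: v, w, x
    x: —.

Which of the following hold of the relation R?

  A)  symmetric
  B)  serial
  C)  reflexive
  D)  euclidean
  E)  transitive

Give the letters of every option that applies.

none

(A) not symmetric: u R w but not w R u.
(B) not serial: x has no R-successor.
(C) not reflexive: not u R u.
(D) not euclidean: w R v and w R w but not v R w.
(E) not transitive: u R w and w R v but not u R v.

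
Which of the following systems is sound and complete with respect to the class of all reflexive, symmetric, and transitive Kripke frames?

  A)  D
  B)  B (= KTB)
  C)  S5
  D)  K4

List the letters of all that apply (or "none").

C

(A) D is determined by the class of serial frames.
(B) B (= KTB) is determined by the class of reflexive and symmetric frames.
(C) S5 is determined by exactly this class.
(D) K4 is determined by the class of transitive frames.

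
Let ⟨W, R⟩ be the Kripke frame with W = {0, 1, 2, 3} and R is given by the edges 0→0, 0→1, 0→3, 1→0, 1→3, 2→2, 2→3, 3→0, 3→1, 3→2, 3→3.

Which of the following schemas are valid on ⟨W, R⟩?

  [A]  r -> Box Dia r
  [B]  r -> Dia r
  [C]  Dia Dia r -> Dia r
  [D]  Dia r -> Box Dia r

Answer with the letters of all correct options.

R is not reflexive: not 1 R 1.
R is symmetric: every R-edge is matched by its reverse.
R is not transitive: 0 R 3 and 3 R 2 but not 0 R 2.
R is not euclidean: 3 R 0 and 3 R 2 but not 0 R 2.
(A) r -> Box Dia r is axiom B, which corresponds to symmetry. R is symmetric — valid.
(B) r -> Dia r (the dual of axiom T) characterises the reflexive frames. R is not reflexive — not valid.
(C) the dual of axiom 4: valid iff R is transitive. R is not transitive — not valid.
(D) Dia r -> Box Dia r (axiom 5) characterises the euclidean frames. R is not euclidean — not valid.

A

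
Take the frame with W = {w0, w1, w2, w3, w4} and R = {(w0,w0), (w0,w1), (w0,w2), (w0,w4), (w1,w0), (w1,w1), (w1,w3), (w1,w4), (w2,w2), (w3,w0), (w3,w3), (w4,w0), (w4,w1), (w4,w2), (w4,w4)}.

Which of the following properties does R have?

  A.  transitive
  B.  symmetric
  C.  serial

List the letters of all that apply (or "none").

(A) not transitive: w0 R w1 and w1 R w3 but not w0 R w3.
(B) not symmetric: w0 R w2 but not w2 R w0.
(C) serial: every world has an R-successor.

C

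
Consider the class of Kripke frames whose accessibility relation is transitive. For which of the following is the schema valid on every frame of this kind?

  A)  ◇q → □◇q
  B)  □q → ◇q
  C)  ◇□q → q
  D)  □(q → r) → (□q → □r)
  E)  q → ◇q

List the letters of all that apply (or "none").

(A) axiom 5: valid iff R is euclidean. Such an R need not be euclidean — not valid.
(B) □q → ◇q is axiom D; it is valid on a frame exactly when R is serial. Such an R need not be serial, so not valid.
(C) the dual of axiom B: valid iff R is symmetric. Such an R need not be symmetric — not valid.
(D) □(q → r) → (□q → □r) is the K axiom; it holds on all frames — valid.
(E) the dual of axiom T: valid iff R is reflexive. Such an R need not be reflexive — not valid.

D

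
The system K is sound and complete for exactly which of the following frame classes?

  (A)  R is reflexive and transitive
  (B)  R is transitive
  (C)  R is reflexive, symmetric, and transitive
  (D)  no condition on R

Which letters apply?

(A) this class determines S4, not K.
(B) this class determines K4, not K.
(C) this class determines S5, not K.
(D) K is sound and complete for exactly this class.

D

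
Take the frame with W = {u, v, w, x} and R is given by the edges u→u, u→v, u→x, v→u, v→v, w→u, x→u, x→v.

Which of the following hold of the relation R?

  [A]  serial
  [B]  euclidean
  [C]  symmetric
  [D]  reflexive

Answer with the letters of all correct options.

(A) serial: every world has an R-successor.
(B) not euclidean: u R v and u R x but not v R x.
(C) not symmetric: w R u but not u R w.
(D) not reflexive: not w R w.

A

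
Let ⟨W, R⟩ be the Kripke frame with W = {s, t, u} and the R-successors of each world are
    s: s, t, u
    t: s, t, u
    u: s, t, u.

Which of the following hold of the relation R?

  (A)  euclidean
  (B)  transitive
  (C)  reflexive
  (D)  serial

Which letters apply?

(A) euclidean: any two R-successors of the same world are R-related.
(B) transitive: R is closed under composition.
(C) reflexive: each world relates to itself.
(D) serial: every world has an R-successor.

A, B, C, D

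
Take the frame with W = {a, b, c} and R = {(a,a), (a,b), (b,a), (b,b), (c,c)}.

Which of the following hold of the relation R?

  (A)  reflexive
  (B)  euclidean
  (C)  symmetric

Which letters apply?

(A) reflexive: each world relates to itself.
(B) euclidean: any two R-successors of the same world are R-related.
(C) symmetric: every R-edge is matched by its reverse.

A, B, C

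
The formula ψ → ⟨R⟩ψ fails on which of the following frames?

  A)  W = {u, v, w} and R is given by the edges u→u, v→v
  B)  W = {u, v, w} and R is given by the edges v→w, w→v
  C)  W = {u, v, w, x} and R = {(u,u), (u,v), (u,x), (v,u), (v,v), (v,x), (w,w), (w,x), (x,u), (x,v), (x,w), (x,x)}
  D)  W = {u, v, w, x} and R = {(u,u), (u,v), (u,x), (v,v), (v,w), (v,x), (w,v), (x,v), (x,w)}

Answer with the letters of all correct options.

The schema ψ → ⟨R⟩ψ is the dual of axiom T; it is valid on a frame iff R is reflexive.
(A) R is not reflexive (not w R w), so the schema fails here.
(B) R is not reflexive (not u R u), so the schema fails here.
(C) R is reflexive (each world relates to itself), so the schema is valid here.
(D) R is not reflexive (not w R w), so the schema fails here.

A, B, D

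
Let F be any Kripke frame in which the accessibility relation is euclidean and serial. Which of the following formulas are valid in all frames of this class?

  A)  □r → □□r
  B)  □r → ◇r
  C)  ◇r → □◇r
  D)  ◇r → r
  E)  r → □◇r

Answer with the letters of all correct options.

(A) □r → □□r is axiom 4; it is valid on a frame exactly when R is transitive. Such an R need not be transitive, so not valid.
(B) □r → ◇r is axiom D, which corresponds to seriality. Every such R is serial — valid.
(C) ◇r → □◇r is axiom 5, which corresponds to the euclidean property. Every such R is euclidean — valid.
(D) ◇r → r is the converse of T; it holds exactly when R ⊆ identity. Such an R need not be a subset of the identity — not valid.
(E) r → □◇r is axiom B, which corresponds to symmetry. Such an R need not be symmetric — not valid.

B, C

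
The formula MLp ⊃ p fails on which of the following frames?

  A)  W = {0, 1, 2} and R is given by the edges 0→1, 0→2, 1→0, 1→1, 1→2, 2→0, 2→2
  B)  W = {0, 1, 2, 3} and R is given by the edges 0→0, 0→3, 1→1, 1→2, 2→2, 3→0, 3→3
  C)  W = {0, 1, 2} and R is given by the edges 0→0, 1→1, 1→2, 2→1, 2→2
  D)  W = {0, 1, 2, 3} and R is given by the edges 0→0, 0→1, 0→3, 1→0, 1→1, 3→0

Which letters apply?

The schema MLp ⊃ p is the dual of axiom B; it is valid on a frame iff R is symmetric.
(A) R is not symmetric (1 R 2 but not 2 R 1), so the schema fails here.
(B) R is not symmetric (1 R 2 but not 2 R 1), so the schema fails here.
(C) R is symmetric (every R-edge is matched by its reverse), so the schema is valid here.
(D) R is symmetric (every R-edge is matched by its reverse), so the schema is valid here.

A, B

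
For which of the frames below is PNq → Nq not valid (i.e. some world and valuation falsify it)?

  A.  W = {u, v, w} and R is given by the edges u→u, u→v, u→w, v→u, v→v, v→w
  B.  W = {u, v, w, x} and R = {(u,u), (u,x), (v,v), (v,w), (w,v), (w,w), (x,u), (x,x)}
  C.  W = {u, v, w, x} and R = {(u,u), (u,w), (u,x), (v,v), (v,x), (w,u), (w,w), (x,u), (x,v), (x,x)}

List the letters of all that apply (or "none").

A, C

The schema PNq → Nq is the dual of axiom 5; it is valid on a frame iff R is euclidean.
(A) R is not euclidean (u R w and u R u but not w R u), so the schema fails here.
(B) R is euclidean (any two R-successors of the same world are R-related), so the schema is valid here.
(C) R is not euclidean (u R w and u R x but not w R x), so the schema fails here.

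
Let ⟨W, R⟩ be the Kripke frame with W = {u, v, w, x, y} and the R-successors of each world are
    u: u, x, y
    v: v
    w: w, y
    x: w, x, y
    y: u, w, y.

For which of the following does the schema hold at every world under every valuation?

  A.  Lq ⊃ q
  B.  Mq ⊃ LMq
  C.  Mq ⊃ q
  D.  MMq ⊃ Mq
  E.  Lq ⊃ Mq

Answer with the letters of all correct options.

A, E

R is reflexive: each world relates to itself.
R is not transitive: u R x and x R w but not u R w.
R is not euclidean: u R x and u R u but not x R u.
R is serial: every world has an R-successor.
R is not a subset of the identity: u R x with u ≠ x.
(A) axiom T: valid iff R is reflexive. R is reflexive — valid.
(B) axiom 5: valid iff R is euclidean. R is not euclidean — not valid.
(C) Mq ⊃ q is valid only on frames where every R-edge is a self-loop. Here R ⊄ identity — not valid.
(D) MMq ⊃ Mq is the dual of axiom 4; it is valid on a frame exactly when R is transitive. R is not transitive, so not valid.
(E) axiom D: valid iff R is serial. R is serial — valid.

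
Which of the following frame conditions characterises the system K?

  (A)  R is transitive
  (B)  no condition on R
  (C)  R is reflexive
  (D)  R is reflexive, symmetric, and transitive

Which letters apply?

B

(A) this class determines K4, not K.
(B) K is sound and complete for exactly this class.
(C) this class determines T (= KT), not K.
(D) this class determines S5, not K.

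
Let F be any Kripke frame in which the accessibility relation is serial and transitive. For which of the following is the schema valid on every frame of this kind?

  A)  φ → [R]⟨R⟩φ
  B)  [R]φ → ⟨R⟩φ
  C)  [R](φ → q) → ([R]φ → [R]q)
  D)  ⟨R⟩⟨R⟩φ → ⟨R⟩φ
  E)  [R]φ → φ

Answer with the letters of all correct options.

B, C, D

(A) φ → [R]⟨R⟩φ is axiom B, which corresponds to symmetry. Such an R need not be symmetric — not valid.
(B) [R]φ → ⟨R⟩φ (axiom D) characterises the serial frames. Every such R is serial — valid.
(C) [R](φ → q) → ([R]φ → [R]q) is axiom K, valid on every Kripke frame — valid.
(D) ⟨R⟩⟨R⟩φ → ⟨R⟩φ is the dual of axiom 4, which corresponds to transitivity. Every such R is transitive — valid.
(E) [R]φ → φ (axiom T) characterises the reflexive frames. Such an R need not be reflexive — not valid.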